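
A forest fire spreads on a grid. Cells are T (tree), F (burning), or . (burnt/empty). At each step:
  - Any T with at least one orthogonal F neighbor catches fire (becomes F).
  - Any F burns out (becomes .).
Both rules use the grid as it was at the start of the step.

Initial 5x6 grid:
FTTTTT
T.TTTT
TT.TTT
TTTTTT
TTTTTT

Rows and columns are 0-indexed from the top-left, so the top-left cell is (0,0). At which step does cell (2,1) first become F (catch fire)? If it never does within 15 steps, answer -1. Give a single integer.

Step 1: cell (2,1)='T' (+2 fires, +1 burnt)
Step 2: cell (2,1)='T' (+2 fires, +2 burnt)
Step 3: cell (2,1)='F' (+4 fires, +2 burnt)
  -> target ignites at step 3
Step 4: cell (2,1)='.' (+4 fires, +4 burnt)
Step 5: cell (2,1)='.' (+5 fires, +4 burnt)
Step 6: cell (2,1)='.' (+4 fires, +5 burnt)
Step 7: cell (2,1)='.' (+3 fires, +4 burnt)
Step 8: cell (2,1)='.' (+2 fires, +3 burnt)
Step 9: cell (2,1)='.' (+1 fires, +2 burnt)
Step 10: cell (2,1)='.' (+0 fires, +1 burnt)
  fire out at step 10

3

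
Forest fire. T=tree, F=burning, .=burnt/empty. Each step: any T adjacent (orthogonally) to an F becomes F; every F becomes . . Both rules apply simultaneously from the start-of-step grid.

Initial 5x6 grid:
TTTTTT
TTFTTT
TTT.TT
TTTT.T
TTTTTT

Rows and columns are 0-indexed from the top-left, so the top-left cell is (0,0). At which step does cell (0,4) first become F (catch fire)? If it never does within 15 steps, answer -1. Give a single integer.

Step 1: cell (0,4)='T' (+4 fires, +1 burnt)
Step 2: cell (0,4)='T' (+6 fires, +4 burnt)
Step 3: cell (0,4)='F' (+8 fires, +6 burnt)
  -> target ignites at step 3
Step 4: cell (0,4)='.' (+5 fires, +8 burnt)
Step 5: cell (0,4)='.' (+3 fires, +5 burnt)
Step 6: cell (0,4)='.' (+1 fires, +3 burnt)
Step 7: cell (0,4)='.' (+0 fires, +1 burnt)
  fire out at step 7

3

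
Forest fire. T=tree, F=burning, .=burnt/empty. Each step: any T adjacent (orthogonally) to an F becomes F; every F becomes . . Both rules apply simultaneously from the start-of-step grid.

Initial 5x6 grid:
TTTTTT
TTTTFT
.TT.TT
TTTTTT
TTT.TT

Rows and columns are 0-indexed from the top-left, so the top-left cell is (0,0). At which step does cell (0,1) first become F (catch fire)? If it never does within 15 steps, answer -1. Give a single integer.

Step 1: cell (0,1)='T' (+4 fires, +1 burnt)
Step 2: cell (0,1)='T' (+5 fires, +4 burnt)
Step 3: cell (0,1)='T' (+6 fires, +5 burnt)
Step 4: cell (0,1)='F' (+5 fires, +6 burnt)
  -> target ignites at step 4
Step 5: cell (0,1)='.' (+3 fires, +5 burnt)
Step 6: cell (0,1)='.' (+2 fires, +3 burnt)
Step 7: cell (0,1)='.' (+1 fires, +2 burnt)
Step 8: cell (0,1)='.' (+0 fires, +1 burnt)
  fire out at step 8

4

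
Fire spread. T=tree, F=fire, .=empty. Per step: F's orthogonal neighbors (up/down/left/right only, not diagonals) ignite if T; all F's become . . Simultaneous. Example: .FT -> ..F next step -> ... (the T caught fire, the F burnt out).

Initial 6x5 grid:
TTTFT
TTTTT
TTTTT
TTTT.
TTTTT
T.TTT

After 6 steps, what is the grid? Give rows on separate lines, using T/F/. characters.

Step 1: 3 trees catch fire, 1 burn out
  TTF.F
  TTTFT
  TTTTT
  TTTT.
  TTTTT
  T.TTT
Step 2: 4 trees catch fire, 3 burn out
  TF...
  TTF.F
  TTTFT
  TTTT.
  TTTTT
  T.TTT
Step 3: 5 trees catch fire, 4 burn out
  F....
  TF...
  TTF.F
  TTTF.
  TTTTT
  T.TTT
Step 4: 4 trees catch fire, 5 burn out
  .....
  F....
  TF...
  TTF..
  TTTFT
  T.TTT
Step 5: 5 trees catch fire, 4 burn out
  .....
  .....
  F....
  TF...
  TTF.F
  T.TFT
Step 6: 4 trees catch fire, 5 burn out
  .....
  .....
  .....
  F....
  TF...
  T.F.F

.....
.....
.....
F....
TF...
T.F.F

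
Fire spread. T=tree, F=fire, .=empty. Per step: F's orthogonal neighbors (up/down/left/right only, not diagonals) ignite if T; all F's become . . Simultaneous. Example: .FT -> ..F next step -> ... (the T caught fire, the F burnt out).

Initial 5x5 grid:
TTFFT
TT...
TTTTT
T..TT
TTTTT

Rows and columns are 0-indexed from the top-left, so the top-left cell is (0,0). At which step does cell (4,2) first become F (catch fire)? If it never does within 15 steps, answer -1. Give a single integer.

Step 1: cell (4,2)='T' (+2 fires, +2 burnt)
Step 2: cell (4,2)='T' (+2 fires, +2 burnt)
Step 3: cell (4,2)='T' (+2 fires, +2 burnt)
Step 4: cell (4,2)='T' (+2 fires, +2 burnt)
Step 5: cell (4,2)='T' (+2 fires, +2 burnt)
Step 6: cell (4,2)='T' (+3 fires, +2 burnt)
Step 7: cell (4,2)='T' (+3 fires, +3 burnt)
Step 8: cell (4,2)='F' (+2 fires, +3 burnt)
  -> target ignites at step 8
Step 9: cell (4,2)='.' (+0 fires, +2 burnt)
  fire out at step 9

8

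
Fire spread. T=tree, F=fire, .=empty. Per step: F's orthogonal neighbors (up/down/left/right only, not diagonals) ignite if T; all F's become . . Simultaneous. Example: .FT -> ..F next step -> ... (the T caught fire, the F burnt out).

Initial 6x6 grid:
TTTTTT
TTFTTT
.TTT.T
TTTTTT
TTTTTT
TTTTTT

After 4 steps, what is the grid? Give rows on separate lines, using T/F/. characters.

Step 1: 4 trees catch fire, 1 burn out
  TTFTTT
  TF.FTT
  .TFT.T
  TTTTTT
  TTTTTT
  TTTTTT
Step 2: 7 trees catch fire, 4 burn out
  TF.FTT
  F...FT
  .F.F.T
  TTFTTT
  TTTTTT
  TTTTTT
Step 3: 6 trees catch fire, 7 burn out
  F...FT
  .....F
  .....T
  TF.FTT
  TTFTTT
  TTTTTT
Step 4: 7 trees catch fire, 6 burn out
  .....F
  ......
  .....F
  F...FT
  TF.FTT
  TTFTTT

.....F
......
.....F
F...FT
TF.FTT
TTFTTT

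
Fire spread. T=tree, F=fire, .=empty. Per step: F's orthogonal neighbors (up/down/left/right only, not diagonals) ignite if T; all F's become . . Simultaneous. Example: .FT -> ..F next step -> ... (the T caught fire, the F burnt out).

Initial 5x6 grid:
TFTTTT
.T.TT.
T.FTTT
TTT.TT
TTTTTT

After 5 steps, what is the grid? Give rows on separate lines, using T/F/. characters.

Step 1: 5 trees catch fire, 2 burn out
  F.FTTT
  .F.TT.
  T..FTT
  TTF.TT
  TTTTTT
Step 2: 5 trees catch fire, 5 burn out
  ...FTT
  ...FT.
  T...FT
  TF..TT
  TTFTTT
Step 3: 7 trees catch fire, 5 burn out
  ....FT
  ....F.
  T....F
  F...FT
  TF.FTT
Step 4: 5 trees catch fire, 7 burn out
  .....F
  ......
  F.....
  .....F
  F...FT
Step 5: 1 trees catch fire, 5 burn out
  ......
  ......
  ......
  ......
  .....F

......
......
......
......
.....F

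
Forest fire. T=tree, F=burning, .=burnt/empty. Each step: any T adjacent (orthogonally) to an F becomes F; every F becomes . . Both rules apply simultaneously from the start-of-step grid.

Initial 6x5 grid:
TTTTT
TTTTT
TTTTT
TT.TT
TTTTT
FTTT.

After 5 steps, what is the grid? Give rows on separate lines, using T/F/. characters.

Step 1: 2 trees catch fire, 1 burn out
  TTTTT
  TTTTT
  TTTTT
  TT.TT
  FTTTT
  .FTT.
Step 2: 3 trees catch fire, 2 burn out
  TTTTT
  TTTTT
  TTTTT
  FT.TT
  .FTTT
  ..FT.
Step 3: 4 trees catch fire, 3 burn out
  TTTTT
  TTTTT
  FTTTT
  .F.TT
  ..FTT
  ...F.
Step 4: 3 trees catch fire, 4 burn out
  TTTTT
  FTTTT
  .FTTT
  ...TT
  ...FT
  .....
Step 5: 5 trees catch fire, 3 burn out
  FTTTT
  .FTTT
  ..FTT
  ...FT
  ....F
  .....

FTTTT
.FTTT
..FTT
...FT
....F
.....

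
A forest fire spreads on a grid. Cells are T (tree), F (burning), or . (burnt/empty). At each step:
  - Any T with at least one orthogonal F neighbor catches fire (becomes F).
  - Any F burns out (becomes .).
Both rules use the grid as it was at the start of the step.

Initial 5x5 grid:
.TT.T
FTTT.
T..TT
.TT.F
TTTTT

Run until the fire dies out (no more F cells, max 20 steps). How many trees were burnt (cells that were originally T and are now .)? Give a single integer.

Answer: 15

Derivation:
Step 1: +4 fires, +2 burnt (F count now 4)
Step 2: +4 fires, +4 burnt (F count now 4)
Step 3: +3 fires, +4 burnt (F count now 3)
Step 4: +2 fires, +3 burnt (F count now 2)
Step 5: +2 fires, +2 burnt (F count now 2)
Step 6: +0 fires, +2 burnt (F count now 0)
Fire out after step 6
Initially T: 16, now '.': 24
Total burnt (originally-T cells now '.'): 15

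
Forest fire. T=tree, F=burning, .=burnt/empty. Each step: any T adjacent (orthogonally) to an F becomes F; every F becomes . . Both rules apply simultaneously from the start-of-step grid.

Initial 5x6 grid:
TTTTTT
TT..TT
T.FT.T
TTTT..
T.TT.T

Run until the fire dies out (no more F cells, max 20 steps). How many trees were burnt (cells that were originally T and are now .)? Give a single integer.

Step 1: +2 fires, +1 burnt (F count now 2)
Step 2: +3 fires, +2 burnt (F count now 3)
Step 3: +2 fires, +3 burnt (F count now 2)
Step 4: +2 fires, +2 burnt (F count now 2)
Step 5: +1 fires, +2 burnt (F count now 1)
Step 6: +2 fires, +1 burnt (F count now 2)
Step 7: +1 fires, +2 burnt (F count now 1)
Step 8: +1 fires, +1 burnt (F count now 1)
Step 9: +1 fires, +1 burnt (F count now 1)
Step 10: +1 fires, +1 burnt (F count now 1)
Step 11: +2 fires, +1 burnt (F count now 2)
Step 12: +1 fires, +2 burnt (F count now 1)
Step 13: +1 fires, +1 burnt (F count now 1)
Step 14: +0 fires, +1 burnt (F count now 0)
Fire out after step 14
Initially T: 21, now '.': 29
Total burnt (originally-T cells now '.'): 20

Answer: 20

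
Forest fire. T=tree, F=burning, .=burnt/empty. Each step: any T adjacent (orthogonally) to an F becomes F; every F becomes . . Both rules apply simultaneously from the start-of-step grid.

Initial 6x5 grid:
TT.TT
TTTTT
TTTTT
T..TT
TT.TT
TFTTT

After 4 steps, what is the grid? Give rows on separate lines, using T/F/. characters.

Step 1: 3 trees catch fire, 1 burn out
  TT.TT
  TTTTT
  TTTTT
  T..TT
  TF.TT
  F.FTT
Step 2: 2 trees catch fire, 3 burn out
  TT.TT
  TTTTT
  TTTTT
  T..TT
  F..TT
  ...FT
Step 3: 3 trees catch fire, 2 burn out
  TT.TT
  TTTTT
  TTTTT
  F..TT
  ...FT
  ....F
Step 4: 3 trees catch fire, 3 burn out
  TT.TT
  TTTTT
  FTTTT
  ...FT
  ....F
  .....

TT.TT
TTTTT
FTTTT
...FT
....F
.....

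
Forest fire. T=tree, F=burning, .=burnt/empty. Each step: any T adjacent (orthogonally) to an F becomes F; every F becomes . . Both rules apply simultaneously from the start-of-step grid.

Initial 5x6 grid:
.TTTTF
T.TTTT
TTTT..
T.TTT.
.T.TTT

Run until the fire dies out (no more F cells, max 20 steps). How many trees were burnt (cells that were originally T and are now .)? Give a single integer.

Answer: 20

Derivation:
Step 1: +2 fires, +1 burnt (F count now 2)
Step 2: +2 fires, +2 burnt (F count now 2)
Step 3: +2 fires, +2 burnt (F count now 2)
Step 4: +3 fires, +2 burnt (F count now 3)
Step 5: +2 fires, +3 burnt (F count now 2)
Step 6: +4 fires, +2 burnt (F count now 4)
Step 7: +2 fires, +4 burnt (F count now 2)
Step 8: +3 fires, +2 burnt (F count now 3)
Step 9: +0 fires, +3 burnt (F count now 0)
Fire out after step 9
Initially T: 21, now '.': 29
Total burnt (originally-T cells now '.'): 20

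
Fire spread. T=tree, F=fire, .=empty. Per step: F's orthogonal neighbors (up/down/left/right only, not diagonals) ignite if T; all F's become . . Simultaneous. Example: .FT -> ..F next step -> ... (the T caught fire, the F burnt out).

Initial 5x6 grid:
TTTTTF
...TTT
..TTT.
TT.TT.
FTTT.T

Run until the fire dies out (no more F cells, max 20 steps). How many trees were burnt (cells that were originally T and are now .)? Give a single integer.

Step 1: +4 fires, +2 burnt (F count now 4)
Step 2: +4 fires, +4 burnt (F count now 4)
Step 3: +4 fires, +4 burnt (F count now 4)
Step 4: +4 fires, +4 burnt (F count now 4)
Step 5: +2 fires, +4 burnt (F count now 2)
Step 6: +0 fires, +2 burnt (F count now 0)
Fire out after step 6
Initially T: 19, now '.': 29
Total burnt (originally-T cells now '.'): 18

Answer: 18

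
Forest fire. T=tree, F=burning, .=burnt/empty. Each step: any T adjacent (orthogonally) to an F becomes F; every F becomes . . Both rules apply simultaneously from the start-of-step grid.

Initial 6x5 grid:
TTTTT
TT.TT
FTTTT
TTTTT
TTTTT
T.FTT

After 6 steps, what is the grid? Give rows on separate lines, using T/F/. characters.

Step 1: 5 trees catch fire, 2 burn out
  TTTTT
  FT.TT
  .FTTT
  FTTTT
  TTFTT
  T..FT
Step 2: 9 trees catch fire, 5 burn out
  FTTTT
  .F.TT
  ..FTT
  .FFTT
  FF.FT
  T...F
Step 3: 5 trees catch fire, 9 burn out
  .FTTT
  ...TT
  ...FT
  ...FT
  ....F
  F....
Step 4: 4 trees catch fire, 5 burn out
  ..FTT
  ...FT
  ....F
  ....F
  .....
  .....
Step 5: 2 trees catch fire, 4 burn out
  ...FT
  ....F
  .....
  .....
  .....
  .....
Step 6: 1 trees catch fire, 2 burn out
  ....F
  .....
  .....
  .....
  .....
  .....

....F
.....
.....
.....
.....
.....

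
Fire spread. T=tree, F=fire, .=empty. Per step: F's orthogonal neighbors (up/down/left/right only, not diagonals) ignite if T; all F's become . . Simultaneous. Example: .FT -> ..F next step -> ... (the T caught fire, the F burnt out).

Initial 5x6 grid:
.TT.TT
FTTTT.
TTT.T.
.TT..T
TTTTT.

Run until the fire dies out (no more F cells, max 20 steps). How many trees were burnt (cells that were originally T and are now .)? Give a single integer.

Answer: 19

Derivation:
Step 1: +2 fires, +1 burnt (F count now 2)
Step 2: +3 fires, +2 burnt (F count now 3)
Step 3: +4 fires, +3 burnt (F count now 4)
Step 4: +3 fires, +4 burnt (F count now 3)
Step 5: +4 fires, +3 burnt (F count now 4)
Step 6: +2 fires, +4 burnt (F count now 2)
Step 7: +1 fires, +2 burnt (F count now 1)
Step 8: +0 fires, +1 burnt (F count now 0)
Fire out after step 8
Initially T: 20, now '.': 29
Total burnt (originally-T cells now '.'): 19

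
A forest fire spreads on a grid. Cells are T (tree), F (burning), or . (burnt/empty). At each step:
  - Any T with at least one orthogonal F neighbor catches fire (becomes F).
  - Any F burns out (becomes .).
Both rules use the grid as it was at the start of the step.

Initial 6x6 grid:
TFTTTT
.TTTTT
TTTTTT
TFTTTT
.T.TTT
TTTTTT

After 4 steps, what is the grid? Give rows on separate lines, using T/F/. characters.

Step 1: 7 trees catch fire, 2 burn out
  F.FTTT
  .FTTTT
  TFTTTT
  F.FTTT
  .F.TTT
  TTTTTT
Step 2: 6 trees catch fire, 7 burn out
  ...FTT
  ..FTTT
  F.FTTT
  ...FTT
  ...TTT
  TFTTTT
Step 3: 7 trees catch fire, 6 burn out
  ....FT
  ...FTT
  ...FTT
  ....FT
  ...FTT
  F.FTTT
Step 4: 6 trees catch fire, 7 burn out
  .....F
  ....FT
  ....FT
  .....F
  ....FT
  ...FTT

.....F
....FT
....FT
.....F
....FT
...FTT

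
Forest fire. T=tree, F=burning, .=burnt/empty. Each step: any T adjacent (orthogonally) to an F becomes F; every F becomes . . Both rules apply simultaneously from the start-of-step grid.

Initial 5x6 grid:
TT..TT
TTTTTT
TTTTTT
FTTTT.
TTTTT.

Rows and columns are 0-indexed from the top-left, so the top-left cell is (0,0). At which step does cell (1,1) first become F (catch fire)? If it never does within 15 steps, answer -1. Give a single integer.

Step 1: cell (1,1)='T' (+3 fires, +1 burnt)
Step 2: cell (1,1)='T' (+4 fires, +3 burnt)
Step 3: cell (1,1)='F' (+5 fires, +4 burnt)
  -> target ignites at step 3
Step 4: cell (1,1)='.' (+5 fires, +5 burnt)
Step 5: cell (1,1)='.' (+3 fires, +5 burnt)
Step 6: cell (1,1)='.' (+2 fires, +3 burnt)
Step 7: cell (1,1)='.' (+2 fires, +2 burnt)
Step 8: cell (1,1)='.' (+1 fires, +2 burnt)
Step 9: cell (1,1)='.' (+0 fires, +1 burnt)
  fire out at step 9

3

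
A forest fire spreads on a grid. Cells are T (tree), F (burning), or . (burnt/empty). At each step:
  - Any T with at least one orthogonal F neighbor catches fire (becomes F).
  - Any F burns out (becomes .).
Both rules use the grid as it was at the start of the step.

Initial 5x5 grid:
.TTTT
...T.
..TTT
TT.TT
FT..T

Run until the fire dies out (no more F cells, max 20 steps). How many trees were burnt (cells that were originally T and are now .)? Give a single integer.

Step 1: +2 fires, +1 burnt (F count now 2)
Step 2: +1 fires, +2 burnt (F count now 1)
Step 3: +0 fires, +1 burnt (F count now 0)
Fire out after step 3
Initially T: 14, now '.': 14
Total burnt (originally-T cells now '.'): 3

Answer: 3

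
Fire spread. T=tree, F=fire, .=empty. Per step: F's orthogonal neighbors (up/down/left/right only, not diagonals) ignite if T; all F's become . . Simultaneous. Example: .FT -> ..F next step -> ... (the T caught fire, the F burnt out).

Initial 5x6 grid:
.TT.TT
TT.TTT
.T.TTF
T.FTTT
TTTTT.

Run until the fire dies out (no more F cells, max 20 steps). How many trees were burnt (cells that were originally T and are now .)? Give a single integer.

Step 1: +5 fires, +2 burnt (F count now 5)
Step 2: +6 fires, +5 burnt (F count now 6)
Step 3: +4 fires, +6 burnt (F count now 4)
Step 4: +1 fires, +4 burnt (F count now 1)
Step 5: +0 fires, +1 burnt (F count now 0)
Fire out after step 5
Initially T: 21, now '.': 25
Total burnt (originally-T cells now '.'): 16

Answer: 16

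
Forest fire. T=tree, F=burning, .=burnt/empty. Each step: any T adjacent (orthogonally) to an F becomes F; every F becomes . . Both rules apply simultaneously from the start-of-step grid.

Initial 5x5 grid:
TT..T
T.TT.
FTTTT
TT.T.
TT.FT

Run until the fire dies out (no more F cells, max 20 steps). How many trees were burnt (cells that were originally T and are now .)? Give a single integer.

Answer: 15

Derivation:
Step 1: +5 fires, +2 burnt (F count now 5)
Step 2: +5 fires, +5 burnt (F count now 5)
Step 3: +5 fires, +5 burnt (F count now 5)
Step 4: +0 fires, +5 burnt (F count now 0)
Fire out after step 4
Initially T: 16, now '.': 24
Total burnt (originally-T cells now '.'): 15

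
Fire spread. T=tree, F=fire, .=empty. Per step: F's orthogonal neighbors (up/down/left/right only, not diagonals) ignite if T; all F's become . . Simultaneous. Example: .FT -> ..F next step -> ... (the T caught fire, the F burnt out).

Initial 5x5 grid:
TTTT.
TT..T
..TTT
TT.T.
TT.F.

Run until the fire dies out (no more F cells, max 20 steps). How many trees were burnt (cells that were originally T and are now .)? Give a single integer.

Step 1: +1 fires, +1 burnt (F count now 1)
Step 2: +1 fires, +1 burnt (F count now 1)
Step 3: +2 fires, +1 burnt (F count now 2)
Step 4: +1 fires, +2 burnt (F count now 1)
Step 5: +0 fires, +1 burnt (F count now 0)
Fire out after step 5
Initially T: 15, now '.': 15
Total burnt (originally-T cells now '.'): 5

Answer: 5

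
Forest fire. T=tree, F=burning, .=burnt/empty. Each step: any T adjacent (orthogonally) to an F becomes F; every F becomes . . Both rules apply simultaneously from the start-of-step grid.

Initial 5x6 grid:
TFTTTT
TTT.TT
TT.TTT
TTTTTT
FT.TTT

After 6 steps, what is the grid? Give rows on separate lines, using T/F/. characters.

Step 1: 5 trees catch fire, 2 burn out
  F.FTTT
  TFT.TT
  TT.TTT
  FTTTTT
  .F.TTT
Step 2: 6 trees catch fire, 5 burn out
  ...FTT
  F.F.TT
  FF.TTT
  .FTTTT
  ...TTT
Step 3: 2 trees catch fire, 6 burn out
  ....FT
  ....TT
  ...TTT
  ..FTTT
  ...TTT
Step 4: 3 trees catch fire, 2 burn out
  .....F
  ....FT
  ...TTT
  ...FTT
  ...TTT
Step 5: 5 trees catch fire, 3 burn out
  ......
  .....F
  ...FFT
  ....FT
  ...FTT
Step 6: 3 trees catch fire, 5 burn out
  ......
  ......
  .....F
  .....F
  ....FT

......
......
.....F
.....F
....FT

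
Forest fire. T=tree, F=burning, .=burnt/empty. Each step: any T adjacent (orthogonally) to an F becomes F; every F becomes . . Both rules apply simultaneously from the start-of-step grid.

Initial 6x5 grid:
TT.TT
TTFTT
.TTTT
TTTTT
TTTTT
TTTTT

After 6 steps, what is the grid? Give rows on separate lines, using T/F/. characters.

Step 1: 3 trees catch fire, 1 burn out
  TT.TT
  TF.FT
  .TFTT
  TTTTT
  TTTTT
  TTTTT
Step 2: 7 trees catch fire, 3 burn out
  TF.FT
  F...F
  .F.FT
  TTFTT
  TTTTT
  TTTTT
Step 3: 6 trees catch fire, 7 burn out
  F...F
  .....
  ....F
  TF.FT
  TTFTT
  TTTTT
Step 4: 5 trees catch fire, 6 burn out
  .....
  .....
  .....
  F...F
  TF.FT
  TTFTT
Step 5: 4 trees catch fire, 5 burn out
  .....
  .....
  .....
  .....
  F...F
  TF.FT
Step 6: 2 trees catch fire, 4 burn out
  .....
  .....
  .....
  .....
  .....
  F...F

.....
.....
.....
.....
.....
F...F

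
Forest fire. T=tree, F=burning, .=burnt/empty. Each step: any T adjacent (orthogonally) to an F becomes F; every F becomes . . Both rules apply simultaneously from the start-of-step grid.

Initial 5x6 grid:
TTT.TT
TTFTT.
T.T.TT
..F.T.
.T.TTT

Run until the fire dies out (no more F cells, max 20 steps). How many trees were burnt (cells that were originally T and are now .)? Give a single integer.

Step 1: +4 fires, +2 burnt (F count now 4)
Step 2: +3 fires, +4 burnt (F count now 3)
Step 3: +4 fires, +3 burnt (F count now 4)
Step 4: +3 fires, +4 burnt (F count now 3)
Step 5: +1 fires, +3 burnt (F count now 1)
Step 6: +2 fires, +1 burnt (F count now 2)
Step 7: +0 fires, +2 burnt (F count now 0)
Fire out after step 7
Initially T: 18, now '.': 29
Total burnt (originally-T cells now '.'): 17

Answer: 17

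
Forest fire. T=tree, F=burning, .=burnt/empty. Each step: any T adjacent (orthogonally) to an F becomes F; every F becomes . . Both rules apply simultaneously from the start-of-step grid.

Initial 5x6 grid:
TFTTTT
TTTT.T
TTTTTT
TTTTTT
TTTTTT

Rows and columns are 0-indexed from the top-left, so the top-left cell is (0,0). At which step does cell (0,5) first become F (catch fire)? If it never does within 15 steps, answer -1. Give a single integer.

Step 1: cell (0,5)='T' (+3 fires, +1 burnt)
Step 2: cell (0,5)='T' (+4 fires, +3 burnt)
Step 3: cell (0,5)='T' (+5 fires, +4 burnt)
Step 4: cell (0,5)='F' (+5 fires, +5 burnt)
  -> target ignites at step 4
Step 5: cell (0,5)='.' (+5 fires, +5 burnt)
Step 6: cell (0,5)='.' (+3 fires, +5 burnt)
Step 7: cell (0,5)='.' (+2 fires, +3 burnt)
Step 8: cell (0,5)='.' (+1 fires, +2 burnt)
Step 9: cell (0,5)='.' (+0 fires, +1 burnt)
  fire out at step 9

4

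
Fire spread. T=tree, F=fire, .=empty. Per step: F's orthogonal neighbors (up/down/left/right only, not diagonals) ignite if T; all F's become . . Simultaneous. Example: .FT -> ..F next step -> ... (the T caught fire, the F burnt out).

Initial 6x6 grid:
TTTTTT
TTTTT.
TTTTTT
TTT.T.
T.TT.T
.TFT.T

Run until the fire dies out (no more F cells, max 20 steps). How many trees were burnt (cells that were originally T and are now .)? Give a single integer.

Answer: 26

Derivation:
Step 1: +3 fires, +1 burnt (F count now 3)
Step 2: +2 fires, +3 burnt (F count now 2)
Step 3: +2 fires, +2 burnt (F count now 2)
Step 4: +4 fires, +2 burnt (F count now 4)
Step 5: +6 fires, +4 burnt (F count now 6)
Step 6: +6 fires, +6 burnt (F count now 6)
Step 7: +2 fires, +6 burnt (F count now 2)
Step 8: +1 fires, +2 burnt (F count now 1)
Step 9: +0 fires, +1 burnt (F count now 0)
Fire out after step 9
Initially T: 28, now '.': 34
Total burnt (originally-T cells now '.'): 26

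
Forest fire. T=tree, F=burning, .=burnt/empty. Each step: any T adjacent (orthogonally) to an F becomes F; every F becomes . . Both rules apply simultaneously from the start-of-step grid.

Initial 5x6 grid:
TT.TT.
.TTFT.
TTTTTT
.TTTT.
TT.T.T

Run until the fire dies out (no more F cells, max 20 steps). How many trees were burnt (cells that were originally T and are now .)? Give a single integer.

Answer: 20

Derivation:
Step 1: +4 fires, +1 burnt (F count now 4)
Step 2: +5 fires, +4 burnt (F count now 5)
Step 3: +6 fires, +5 burnt (F count now 6)
Step 4: +3 fires, +6 burnt (F count now 3)
Step 5: +1 fires, +3 burnt (F count now 1)
Step 6: +1 fires, +1 burnt (F count now 1)
Step 7: +0 fires, +1 burnt (F count now 0)
Fire out after step 7
Initially T: 21, now '.': 29
Total burnt (originally-T cells now '.'): 20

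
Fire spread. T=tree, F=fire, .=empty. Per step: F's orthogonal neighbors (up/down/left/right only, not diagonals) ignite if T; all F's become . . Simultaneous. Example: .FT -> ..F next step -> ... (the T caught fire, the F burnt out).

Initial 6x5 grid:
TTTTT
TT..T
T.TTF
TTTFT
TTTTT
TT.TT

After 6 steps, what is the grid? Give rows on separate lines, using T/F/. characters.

Step 1: 5 trees catch fire, 2 burn out
  TTTTT
  TT..F
  T.TF.
  TTF.F
  TTTFT
  TT.TT
Step 2: 6 trees catch fire, 5 burn out
  TTTTF
  TT...
  T.F..
  TF...
  TTF.F
  TT.FT
Step 3: 4 trees catch fire, 6 burn out
  TTTF.
  TT...
  T....
  F....
  TF...
  TT..F
Step 4: 4 trees catch fire, 4 burn out
  TTF..
  TT...
  F....
  .....
  F....
  TF...
Step 5: 3 trees catch fire, 4 burn out
  TF...
  FT...
  .....
  .....
  .....
  F....
Step 6: 2 trees catch fire, 3 burn out
  F....
  .F...
  .....
  .....
  .....
  .....

F....
.F...
.....
.....
.....
.....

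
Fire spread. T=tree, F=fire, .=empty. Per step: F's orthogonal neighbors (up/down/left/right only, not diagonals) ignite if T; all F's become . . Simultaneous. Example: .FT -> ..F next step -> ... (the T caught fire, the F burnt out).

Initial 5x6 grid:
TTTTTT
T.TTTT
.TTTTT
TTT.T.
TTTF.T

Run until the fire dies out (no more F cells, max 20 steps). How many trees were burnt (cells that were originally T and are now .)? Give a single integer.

Step 1: +1 fires, +1 burnt (F count now 1)
Step 2: +2 fires, +1 burnt (F count now 2)
Step 3: +3 fires, +2 burnt (F count now 3)
Step 4: +4 fires, +3 burnt (F count now 4)
Step 5: +3 fires, +4 burnt (F count now 3)
Step 6: +5 fires, +3 burnt (F count now 5)
Step 7: +3 fires, +5 burnt (F count now 3)
Step 8: +2 fires, +3 burnt (F count now 2)
Step 9: +0 fires, +2 burnt (F count now 0)
Fire out after step 9
Initially T: 24, now '.': 29
Total burnt (originally-T cells now '.'): 23

Answer: 23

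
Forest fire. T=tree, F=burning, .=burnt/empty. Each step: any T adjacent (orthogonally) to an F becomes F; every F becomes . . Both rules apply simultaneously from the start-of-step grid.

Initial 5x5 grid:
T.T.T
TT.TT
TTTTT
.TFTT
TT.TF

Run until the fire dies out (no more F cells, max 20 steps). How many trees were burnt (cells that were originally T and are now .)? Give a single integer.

Step 1: +5 fires, +2 burnt (F count now 5)
Step 2: +4 fires, +5 burnt (F count now 4)
Step 3: +5 fires, +4 burnt (F count now 5)
Step 4: +2 fires, +5 burnt (F count now 2)
Step 5: +1 fires, +2 burnt (F count now 1)
Step 6: +0 fires, +1 burnt (F count now 0)
Fire out after step 6
Initially T: 18, now '.': 24
Total burnt (originally-T cells now '.'): 17

Answer: 17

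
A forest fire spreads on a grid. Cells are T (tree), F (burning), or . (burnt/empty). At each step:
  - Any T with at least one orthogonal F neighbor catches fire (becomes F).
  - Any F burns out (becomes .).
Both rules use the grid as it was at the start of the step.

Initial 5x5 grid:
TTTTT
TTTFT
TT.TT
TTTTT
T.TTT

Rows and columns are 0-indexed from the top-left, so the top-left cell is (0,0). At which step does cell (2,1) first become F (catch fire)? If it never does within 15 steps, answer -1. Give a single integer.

Step 1: cell (2,1)='T' (+4 fires, +1 burnt)
Step 2: cell (2,1)='T' (+5 fires, +4 burnt)
Step 3: cell (2,1)='F' (+6 fires, +5 burnt)
  -> target ignites at step 3
Step 4: cell (2,1)='.' (+5 fires, +6 burnt)
Step 5: cell (2,1)='.' (+1 fires, +5 burnt)
Step 6: cell (2,1)='.' (+1 fires, +1 burnt)
Step 7: cell (2,1)='.' (+0 fires, +1 burnt)
  fire out at step 7

3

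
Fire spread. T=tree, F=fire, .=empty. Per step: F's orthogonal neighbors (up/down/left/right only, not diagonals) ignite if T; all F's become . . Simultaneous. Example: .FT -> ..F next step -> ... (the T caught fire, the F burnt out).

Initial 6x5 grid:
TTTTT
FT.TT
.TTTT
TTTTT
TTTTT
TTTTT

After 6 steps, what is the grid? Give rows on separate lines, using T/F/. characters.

Step 1: 2 trees catch fire, 1 burn out
  FTTTT
  .F.TT
  .TTTT
  TTTTT
  TTTTT
  TTTTT
Step 2: 2 trees catch fire, 2 burn out
  .FTTT
  ...TT
  .FTTT
  TTTTT
  TTTTT
  TTTTT
Step 3: 3 trees catch fire, 2 burn out
  ..FTT
  ...TT
  ..FTT
  TFTTT
  TTTTT
  TTTTT
Step 4: 5 trees catch fire, 3 burn out
  ...FT
  ...TT
  ...FT
  F.FTT
  TFTTT
  TTTTT
Step 5: 7 trees catch fire, 5 burn out
  ....F
  ...FT
  ....F
  ...FT
  F.FTT
  TFTTT
Step 6: 5 trees catch fire, 7 burn out
  .....
  ....F
  .....
  ....F
  ...FT
  F.FTT

.....
....F
.....
....F
...FT
F.FTT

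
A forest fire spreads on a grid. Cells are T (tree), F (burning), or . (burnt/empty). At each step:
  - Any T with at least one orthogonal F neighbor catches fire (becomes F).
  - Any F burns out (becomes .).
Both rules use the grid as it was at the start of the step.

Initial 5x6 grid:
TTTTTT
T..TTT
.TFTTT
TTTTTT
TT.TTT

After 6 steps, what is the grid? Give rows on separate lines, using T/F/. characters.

Step 1: 3 trees catch fire, 1 burn out
  TTTTTT
  T..TTT
  .F.FTT
  TTFTTT
  TT.TTT
Step 2: 4 trees catch fire, 3 burn out
  TTTTTT
  T..FTT
  ....FT
  TF.FTT
  TT.TTT
Step 3: 7 trees catch fire, 4 burn out
  TTTFTT
  T...FT
  .....F
  F...FT
  TF.FTT
Step 4: 6 trees catch fire, 7 burn out
  TTF.FT
  T....F
  ......
  .....F
  F...FT
Step 5: 3 trees catch fire, 6 burn out
  TF...F
  T.....
  ......
  ......
  .....F
Step 6: 1 trees catch fire, 3 burn out
  F.....
  T.....
  ......
  ......
  ......

F.....
T.....
......
......
......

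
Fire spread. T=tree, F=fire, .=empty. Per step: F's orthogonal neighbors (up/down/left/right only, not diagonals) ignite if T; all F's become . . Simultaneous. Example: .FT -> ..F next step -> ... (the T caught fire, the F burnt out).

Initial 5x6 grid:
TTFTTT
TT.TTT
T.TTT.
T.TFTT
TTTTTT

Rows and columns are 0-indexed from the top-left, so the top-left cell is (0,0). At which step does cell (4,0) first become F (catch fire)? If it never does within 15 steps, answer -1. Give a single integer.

Step 1: cell (4,0)='T' (+6 fires, +2 burnt)
Step 2: cell (4,0)='T' (+9 fires, +6 burnt)
Step 3: cell (4,0)='T' (+5 fires, +9 burnt)
Step 4: cell (4,0)='F' (+3 fires, +5 burnt)
  -> target ignites at step 4
Step 5: cell (4,0)='.' (+1 fires, +3 burnt)
Step 6: cell (4,0)='.' (+0 fires, +1 burnt)
  fire out at step 6

4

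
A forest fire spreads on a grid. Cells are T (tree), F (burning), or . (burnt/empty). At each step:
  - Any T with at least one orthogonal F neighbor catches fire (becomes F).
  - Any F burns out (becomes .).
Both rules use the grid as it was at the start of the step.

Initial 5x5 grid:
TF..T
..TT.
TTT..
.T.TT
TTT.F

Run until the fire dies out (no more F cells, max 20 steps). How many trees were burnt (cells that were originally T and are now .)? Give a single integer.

Answer: 3

Derivation:
Step 1: +2 fires, +2 burnt (F count now 2)
Step 2: +1 fires, +2 burnt (F count now 1)
Step 3: +0 fires, +1 burnt (F count now 0)
Fire out after step 3
Initially T: 13, now '.': 15
Total burnt (originally-T cells now '.'): 3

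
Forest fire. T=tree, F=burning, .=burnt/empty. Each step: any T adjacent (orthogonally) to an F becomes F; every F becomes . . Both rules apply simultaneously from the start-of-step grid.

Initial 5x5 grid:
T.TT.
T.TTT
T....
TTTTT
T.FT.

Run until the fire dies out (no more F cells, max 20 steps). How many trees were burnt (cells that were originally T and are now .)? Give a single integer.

Step 1: +2 fires, +1 burnt (F count now 2)
Step 2: +2 fires, +2 burnt (F count now 2)
Step 3: +2 fires, +2 burnt (F count now 2)
Step 4: +2 fires, +2 burnt (F count now 2)
Step 5: +1 fires, +2 burnt (F count now 1)
Step 6: +1 fires, +1 burnt (F count now 1)
Step 7: +0 fires, +1 burnt (F count now 0)
Fire out after step 7
Initially T: 15, now '.': 20
Total burnt (originally-T cells now '.'): 10

Answer: 10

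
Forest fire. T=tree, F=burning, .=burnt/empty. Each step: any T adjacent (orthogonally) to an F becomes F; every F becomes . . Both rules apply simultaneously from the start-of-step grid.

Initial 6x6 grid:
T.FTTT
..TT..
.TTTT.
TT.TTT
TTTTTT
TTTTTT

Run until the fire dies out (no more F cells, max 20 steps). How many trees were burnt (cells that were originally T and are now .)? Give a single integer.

Answer: 26

Derivation:
Step 1: +2 fires, +1 burnt (F count now 2)
Step 2: +3 fires, +2 burnt (F count now 3)
Step 3: +3 fires, +3 burnt (F count now 3)
Step 4: +3 fires, +3 burnt (F count now 3)
Step 5: +4 fires, +3 burnt (F count now 4)
Step 6: +6 fires, +4 burnt (F count now 6)
Step 7: +4 fires, +6 burnt (F count now 4)
Step 8: +1 fires, +4 burnt (F count now 1)
Step 9: +0 fires, +1 burnt (F count now 0)
Fire out after step 9
Initially T: 27, now '.': 35
Total burnt (originally-T cells now '.'): 26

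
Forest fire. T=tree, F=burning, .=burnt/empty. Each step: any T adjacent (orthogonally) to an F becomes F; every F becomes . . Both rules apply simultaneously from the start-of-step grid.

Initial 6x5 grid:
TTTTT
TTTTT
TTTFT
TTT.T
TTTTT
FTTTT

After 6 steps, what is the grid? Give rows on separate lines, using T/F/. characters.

Step 1: 5 trees catch fire, 2 burn out
  TTTTT
  TTTFT
  TTF.F
  TTT.T
  FTTTT
  .FTTT
Step 2: 9 trees catch fire, 5 burn out
  TTTFT
  TTF.F
  TF...
  FTF.F
  .FTTT
  ..FTT
Step 3: 8 trees catch fire, 9 burn out
  TTF.F
  TF...
  F....
  .F...
  ..FTF
  ...FT
Step 4: 4 trees catch fire, 8 burn out
  TF...
  F....
  .....
  .....
  ...F.
  ....F
Step 5: 1 trees catch fire, 4 burn out
  F....
  .....
  .....
  .....
  .....
  .....
Step 6: 0 trees catch fire, 1 burn out
  .....
  .....
  .....
  .....
  .....
  .....

.....
.....
.....
.....
.....
.....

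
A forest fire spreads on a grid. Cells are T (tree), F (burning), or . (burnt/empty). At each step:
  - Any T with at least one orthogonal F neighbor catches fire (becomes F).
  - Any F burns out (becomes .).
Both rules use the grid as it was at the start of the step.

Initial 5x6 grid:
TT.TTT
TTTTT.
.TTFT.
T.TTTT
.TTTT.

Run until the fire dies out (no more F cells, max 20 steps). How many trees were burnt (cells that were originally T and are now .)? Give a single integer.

Answer: 21

Derivation:
Step 1: +4 fires, +1 burnt (F count now 4)
Step 2: +7 fires, +4 burnt (F count now 7)
Step 3: +5 fires, +7 burnt (F count now 5)
Step 4: +4 fires, +5 burnt (F count now 4)
Step 5: +1 fires, +4 burnt (F count now 1)
Step 6: +0 fires, +1 burnt (F count now 0)
Fire out after step 6
Initially T: 22, now '.': 29
Total burnt (originally-T cells now '.'): 21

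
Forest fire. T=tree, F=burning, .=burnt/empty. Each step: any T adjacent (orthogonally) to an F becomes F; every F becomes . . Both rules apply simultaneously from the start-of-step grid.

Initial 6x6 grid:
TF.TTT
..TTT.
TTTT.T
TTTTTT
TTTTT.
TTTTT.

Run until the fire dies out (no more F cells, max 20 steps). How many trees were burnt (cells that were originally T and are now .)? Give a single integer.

Answer: 1

Derivation:
Step 1: +1 fires, +1 burnt (F count now 1)
Step 2: +0 fires, +1 burnt (F count now 0)
Fire out after step 2
Initially T: 28, now '.': 9
Total burnt (originally-T cells now '.'): 1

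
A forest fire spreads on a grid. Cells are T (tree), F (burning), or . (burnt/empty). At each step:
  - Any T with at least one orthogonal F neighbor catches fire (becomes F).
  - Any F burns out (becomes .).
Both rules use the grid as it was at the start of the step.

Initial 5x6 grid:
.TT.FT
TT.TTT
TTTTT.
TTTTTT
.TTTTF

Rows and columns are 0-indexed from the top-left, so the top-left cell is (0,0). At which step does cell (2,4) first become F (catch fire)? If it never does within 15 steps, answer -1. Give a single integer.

Step 1: cell (2,4)='T' (+4 fires, +2 burnt)
Step 2: cell (2,4)='F' (+5 fires, +4 burnt)
  -> target ignites at step 2
Step 3: cell (2,4)='.' (+3 fires, +5 burnt)
Step 4: cell (2,4)='.' (+3 fires, +3 burnt)
Step 5: cell (2,4)='.' (+2 fires, +3 burnt)
Step 6: cell (2,4)='.' (+3 fires, +2 burnt)
Step 7: cell (2,4)='.' (+2 fires, +3 burnt)
Step 8: cell (2,4)='.' (+1 fires, +2 burnt)
Step 9: cell (2,4)='.' (+0 fires, +1 burnt)
  fire out at step 9

2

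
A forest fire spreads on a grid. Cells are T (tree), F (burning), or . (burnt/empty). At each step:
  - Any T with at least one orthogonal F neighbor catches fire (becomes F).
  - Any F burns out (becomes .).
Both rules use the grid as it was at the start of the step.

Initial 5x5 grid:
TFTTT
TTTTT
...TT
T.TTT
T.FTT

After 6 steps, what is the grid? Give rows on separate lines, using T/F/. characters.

Step 1: 5 trees catch fire, 2 burn out
  F.FTT
  TFTTT
  ...TT
  T.FTT
  T..FT
Step 2: 5 trees catch fire, 5 burn out
  ...FT
  F.FTT
  ...TT
  T..FT
  T...F
Step 3: 4 trees catch fire, 5 burn out
  ....F
  ...FT
  ...FT
  T...F
  T....
Step 4: 2 trees catch fire, 4 burn out
  .....
  ....F
  ....F
  T....
  T....
Step 5: 0 trees catch fire, 2 burn out
  .....
  .....
  .....
  T....
  T....
Step 6: 0 trees catch fire, 0 burn out
  .....
  .....
  .....
  T....
  T....

.....
.....
.....
T....
T....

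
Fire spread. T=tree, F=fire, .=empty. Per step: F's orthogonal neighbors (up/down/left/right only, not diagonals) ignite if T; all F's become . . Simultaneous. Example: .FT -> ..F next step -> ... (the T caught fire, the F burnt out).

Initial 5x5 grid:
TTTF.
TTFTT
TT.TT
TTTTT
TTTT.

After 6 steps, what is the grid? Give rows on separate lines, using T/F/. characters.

Step 1: 3 trees catch fire, 2 burn out
  TTF..
  TF.FT
  TT.TT
  TTTTT
  TTTT.
Step 2: 5 trees catch fire, 3 burn out
  TF...
  F...F
  TF.FT
  TTTTT
  TTTT.
Step 3: 5 trees catch fire, 5 burn out
  F....
  .....
  F...F
  TFTFT
  TTTT.
Step 4: 5 trees catch fire, 5 burn out
  .....
  .....
  .....
  F.F.F
  TFTF.
Step 5: 2 trees catch fire, 5 burn out
  .....
  .....
  .....
  .....
  F.F..
Step 6: 0 trees catch fire, 2 burn out
  .....
  .....
  .....
  .....
  .....

.....
.....
.....
.....
.....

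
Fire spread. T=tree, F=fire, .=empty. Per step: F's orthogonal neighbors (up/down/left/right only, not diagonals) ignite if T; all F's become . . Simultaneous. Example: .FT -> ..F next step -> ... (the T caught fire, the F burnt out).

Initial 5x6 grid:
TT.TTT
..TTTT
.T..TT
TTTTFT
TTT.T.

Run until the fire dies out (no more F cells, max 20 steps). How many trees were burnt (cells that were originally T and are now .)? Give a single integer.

Answer: 19

Derivation:
Step 1: +4 fires, +1 burnt (F count now 4)
Step 2: +3 fires, +4 burnt (F count now 3)
Step 3: +5 fires, +3 burnt (F count now 5)
Step 4: +6 fires, +5 burnt (F count now 6)
Step 5: +1 fires, +6 burnt (F count now 1)
Step 6: +0 fires, +1 burnt (F count now 0)
Fire out after step 6
Initially T: 21, now '.': 28
Total burnt (originally-T cells now '.'): 19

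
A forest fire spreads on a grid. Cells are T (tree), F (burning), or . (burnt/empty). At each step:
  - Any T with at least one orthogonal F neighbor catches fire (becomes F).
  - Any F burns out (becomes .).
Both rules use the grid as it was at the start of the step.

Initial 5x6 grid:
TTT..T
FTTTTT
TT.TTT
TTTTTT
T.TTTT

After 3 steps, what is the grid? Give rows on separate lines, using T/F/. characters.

Step 1: 3 trees catch fire, 1 burn out
  FTT..T
  .FTTTT
  FT.TTT
  TTTTTT
  T.TTTT
Step 2: 4 trees catch fire, 3 burn out
  .FT..T
  ..FTTT
  .F.TTT
  FTTTTT
  T.TTTT
Step 3: 4 trees catch fire, 4 burn out
  ..F..T
  ...FTT
  ...TTT
  .FTTTT
  F.TTTT

..F..T
...FTT
...TTT
.FTTTT
F.TTTT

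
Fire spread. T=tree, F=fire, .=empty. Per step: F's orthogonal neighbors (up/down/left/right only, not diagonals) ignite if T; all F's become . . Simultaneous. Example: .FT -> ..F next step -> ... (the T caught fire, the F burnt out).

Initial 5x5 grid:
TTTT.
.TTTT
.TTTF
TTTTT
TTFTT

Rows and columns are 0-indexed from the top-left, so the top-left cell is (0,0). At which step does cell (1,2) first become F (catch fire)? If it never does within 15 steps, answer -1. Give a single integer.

Step 1: cell (1,2)='T' (+6 fires, +2 burnt)
Step 2: cell (1,2)='T' (+6 fires, +6 burnt)
Step 3: cell (1,2)='F' (+4 fires, +6 burnt)
  -> target ignites at step 3
Step 4: cell (1,2)='.' (+2 fires, +4 burnt)
Step 5: cell (1,2)='.' (+1 fires, +2 burnt)
Step 6: cell (1,2)='.' (+1 fires, +1 burnt)
Step 7: cell (1,2)='.' (+0 fires, +1 burnt)
  fire out at step 7

3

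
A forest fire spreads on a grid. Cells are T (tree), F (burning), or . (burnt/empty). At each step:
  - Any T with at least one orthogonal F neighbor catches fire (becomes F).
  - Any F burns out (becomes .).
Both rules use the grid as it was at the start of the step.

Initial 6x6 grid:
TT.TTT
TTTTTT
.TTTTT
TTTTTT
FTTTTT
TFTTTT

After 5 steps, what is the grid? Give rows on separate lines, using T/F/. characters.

Step 1: 4 trees catch fire, 2 burn out
  TT.TTT
  TTTTTT
  .TTTTT
  FTTTTT
  .FTTTT
  F.FTTT
Step 2: 3 trees catch fire, 4 burn out
  TT.TTT
  TTTTTT
  .TTTTT
  .FTTTT
  ..FTTT
  ...FTT
Step 3: 4 trees catch fire, 3 burn out
  TT.TTT
  TTTTTT
  .FTTTT
  ..FTTT
  ...FTT
  ....FT
Step 4: 5 trees catch fire, 4 burn out
  TT.TTT
  TFTTTT
  ..FTTT
  ...FTT
  ....FT
  .....F
Step 5: 6 trees catch fire, 5 burn out
  TF.TTT
  F.FTTT
  ...FTT
  ....FT
  .....F
  ......

TF.TTT
F.FTTT
...FTT
....FT
.....F
......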